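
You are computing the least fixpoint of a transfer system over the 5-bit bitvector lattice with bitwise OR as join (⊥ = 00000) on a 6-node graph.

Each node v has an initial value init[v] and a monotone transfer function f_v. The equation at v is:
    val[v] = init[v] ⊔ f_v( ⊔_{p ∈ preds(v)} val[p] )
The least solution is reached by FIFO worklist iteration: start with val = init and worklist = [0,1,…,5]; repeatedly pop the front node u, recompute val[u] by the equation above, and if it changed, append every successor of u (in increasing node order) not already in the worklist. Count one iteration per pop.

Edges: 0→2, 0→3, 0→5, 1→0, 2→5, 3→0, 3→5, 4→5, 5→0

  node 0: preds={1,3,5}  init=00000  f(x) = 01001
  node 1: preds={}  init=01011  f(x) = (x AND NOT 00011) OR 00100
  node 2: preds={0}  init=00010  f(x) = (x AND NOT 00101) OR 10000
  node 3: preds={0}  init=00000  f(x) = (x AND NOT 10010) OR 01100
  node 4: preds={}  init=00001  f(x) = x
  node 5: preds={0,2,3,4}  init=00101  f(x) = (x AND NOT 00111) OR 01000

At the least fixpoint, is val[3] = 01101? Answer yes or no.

Iteration log — 7 steps:
  step 1. node 0  ⊔preds=01111  new=01001  old=00000  +wl: 
  step 2. node 1  ⊔preds=00000  new=01111  old=01011  +wl: 0
  step 3. node 2  ⊔preds=01001  new=11010  old=00010  +wl: 
  step 4. node 3  ⊔preds=01001  new=01101  old=00000  +wl: 
  step 5. node 4  ⊔preds=00000  new=00001  stable
  step 6. node 5  ⊔preds=11111  new=11101  old=00101  +wl: 
  step 7. node 0  ⊔preds=11111  new=01001  stable

Least fixpoint reached:
  node 0: 01001
  node 1: 01111
  node 2: 11010
  node 3: 01101
  node 4: 00001
  node 5: 11101

yes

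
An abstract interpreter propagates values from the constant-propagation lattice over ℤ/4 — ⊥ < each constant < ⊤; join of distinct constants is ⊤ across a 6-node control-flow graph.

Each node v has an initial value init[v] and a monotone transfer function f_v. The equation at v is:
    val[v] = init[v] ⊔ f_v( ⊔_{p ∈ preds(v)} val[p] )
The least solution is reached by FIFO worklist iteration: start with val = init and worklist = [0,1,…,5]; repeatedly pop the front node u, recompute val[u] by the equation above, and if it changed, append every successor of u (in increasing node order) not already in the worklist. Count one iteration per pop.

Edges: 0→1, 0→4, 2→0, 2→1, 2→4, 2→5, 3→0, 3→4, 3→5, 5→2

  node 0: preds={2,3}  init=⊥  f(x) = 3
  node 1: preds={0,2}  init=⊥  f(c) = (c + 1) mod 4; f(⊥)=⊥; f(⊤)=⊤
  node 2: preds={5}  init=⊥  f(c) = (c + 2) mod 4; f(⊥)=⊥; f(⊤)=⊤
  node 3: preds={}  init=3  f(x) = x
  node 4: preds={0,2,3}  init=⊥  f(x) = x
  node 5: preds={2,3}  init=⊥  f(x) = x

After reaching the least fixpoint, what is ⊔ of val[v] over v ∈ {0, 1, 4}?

Iteration log — 16 steps:
  step 1. node 0  ⊔preds=3  new=3  old=⊥  +wl: 
  step 2. node 1  ⊔preds=3  new=0  old=⊥  +wl: 
  step 3. node 2  ⊔preds=⊥  new=⊥  stable
  step 4. node 3  ⊔preds=⊥  new=3  stable
  step 5. node 4  ⊔preds=3  new=3  old=⊥  +wl: 
  step 6. node 5  ⊔preds=3  new=3  old=⊥  +wl: 2
  step 7. node 2  ⊔preds=3  new=1  old=⊥  +wl: 0,1,4,5
  step 8. node 0  ⊔preds=⊤  new=3  stable
  step 9. node 1  ⊔preds=⊤  new=⊤  old=0  +wl: 
  step 10. node 4  ⊔preds=⊤  new=⊤  old=3  +wl: 
  step 11. node 5  ⊔preds=⊤  new=⊤  old=3  +wl: 2
  step 12. node 2  ⊔preds=⊤  new=⊤  old=1  +wl: 0,1,4,5
  step 13. node 0  ⊔preds=⊤  new=3  stable
  step 14. node 1  ⊔preds=⊤  new=⊤  stable
  step 15. node 4  ⊔preds=⊤  new=⊤  stable
  step 16. node 5  ⊔preds=⊤  new=⊤  stable

Least fixpoint reached:
  node 0: 3
  node 1: ⊤
  node 2: ⊤
  node 3: 3
  node 4: ⊤
  node 5: ⊤

⊤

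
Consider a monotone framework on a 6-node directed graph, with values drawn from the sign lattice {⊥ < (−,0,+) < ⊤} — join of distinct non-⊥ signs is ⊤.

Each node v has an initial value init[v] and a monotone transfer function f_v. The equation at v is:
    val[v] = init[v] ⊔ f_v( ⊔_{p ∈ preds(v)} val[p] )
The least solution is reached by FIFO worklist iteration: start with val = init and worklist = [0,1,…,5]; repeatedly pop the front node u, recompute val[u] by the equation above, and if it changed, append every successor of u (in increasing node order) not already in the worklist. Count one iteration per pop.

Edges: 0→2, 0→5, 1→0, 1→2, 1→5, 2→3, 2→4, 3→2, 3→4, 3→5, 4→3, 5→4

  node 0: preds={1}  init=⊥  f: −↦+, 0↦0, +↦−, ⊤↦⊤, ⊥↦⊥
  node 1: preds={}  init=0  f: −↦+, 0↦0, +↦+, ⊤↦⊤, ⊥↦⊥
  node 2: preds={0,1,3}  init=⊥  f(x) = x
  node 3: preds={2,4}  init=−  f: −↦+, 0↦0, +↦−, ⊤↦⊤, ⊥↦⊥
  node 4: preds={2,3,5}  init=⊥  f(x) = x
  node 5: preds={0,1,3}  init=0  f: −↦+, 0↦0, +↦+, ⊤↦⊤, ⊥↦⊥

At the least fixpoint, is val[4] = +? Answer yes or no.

Trace (9 dequeues):
  [1] u=0 | in 0 | out 0 | prev ⊥ | push {}
  [2] u=1 | in ⊥ | out 0 | ==
  [3] u=2 | in ⊤ | out ⊤ | prev ⊥ | push {}
  [4] u=3 | in ⊤ | out ⊤ | prev − | push {2}
  [5] u=4 | in ⊤ | out ⊤ | prev ⊥ | push {3}
  [6] u=5 | in ⊤ | out ⊤ | prev 0 | push {4}
  [7] u=2 | in ⊤ | out ⊤ | ==
  [8] u=3 | in ⊤ | out ⊤ | ==
  [9] u=4 | in ⊤ | out ⊤ | ==

Converged values:
  [0] 0
  [1] 0
  [2] ⊤
  [3] ⊤
  [4] ⊤
  [5] ⊤

no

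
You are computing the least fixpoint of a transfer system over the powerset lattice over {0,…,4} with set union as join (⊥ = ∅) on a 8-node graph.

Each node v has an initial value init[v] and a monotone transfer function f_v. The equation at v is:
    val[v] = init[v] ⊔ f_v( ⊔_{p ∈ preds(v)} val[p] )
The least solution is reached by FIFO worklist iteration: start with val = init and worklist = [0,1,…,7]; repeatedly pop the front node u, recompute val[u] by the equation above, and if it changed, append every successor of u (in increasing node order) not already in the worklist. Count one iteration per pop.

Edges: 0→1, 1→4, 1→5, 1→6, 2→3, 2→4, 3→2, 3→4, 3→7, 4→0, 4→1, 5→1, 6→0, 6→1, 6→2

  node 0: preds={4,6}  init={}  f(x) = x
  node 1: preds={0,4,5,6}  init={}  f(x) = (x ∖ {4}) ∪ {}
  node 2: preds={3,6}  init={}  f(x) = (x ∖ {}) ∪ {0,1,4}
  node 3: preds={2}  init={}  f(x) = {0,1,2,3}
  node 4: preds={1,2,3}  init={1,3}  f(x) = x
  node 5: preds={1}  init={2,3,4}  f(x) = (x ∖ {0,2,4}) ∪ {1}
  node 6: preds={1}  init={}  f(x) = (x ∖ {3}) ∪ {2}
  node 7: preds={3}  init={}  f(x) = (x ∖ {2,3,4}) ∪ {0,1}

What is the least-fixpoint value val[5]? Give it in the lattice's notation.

{1,2,3,4}

Iteration log — 18 steps:
  step 1. node 0  ⊔preds={1,3}  new={1,3}  old={}  +wl: 
  step 2. node 1  ⊔preds={1,2,3,4}  new={1,2,3}  old={}  +wl: 
  step 3. node 2  ⊔preds={}  new={0,1,4}  old={}  +wl: 
  step 4. node 3  ⊔preds={0,1,4}  new={0,1,2,3}  old={}  +wl: 2
  step 5. node 4  ⊔preds={0,1,2,3,4}  new={0,1,2,3,4}  old={1,3}  +wl: 0,1
  step 6. node 5  ⊔preds={1,2,3}  new={1,2,3,4}  old={2,3,4}  +wl: 
  step 7. node 6  ⊔preds={1,2,3}  new={1,2}  old={}  +wl: 
  step 8. node 7  ⊔preds={0,1,2,3}  new={0,1}  old={}  +wl: 
  step 9. node 2  ⊔preds={0,1,2,3}  new={0,1,2,3,4}  old={0,1,4}  +wl: 3,4
  step 10. node 0  ⊔preds={0,1,2,3,4}  new={0,1,2,3,4}  old={1,3}  +wl: 
  step 11. node 1  ⊔preds={0,1,2,3,4}  new={0,1,2,3}  old={1,2,3}  +wl: 5,6
  step 12. node 3  ⊔preds={0,1,2,3,4}  new={0,1,2,3}  stable
  step 13. node 4  ⊔preds={0,1,2,3,4}  new={0,1,2,3,4}  stable
  step 14. node 5  ⊔preds={0,1,2,3}  new={1,2,3,4}  stable
  step 15. node 6  ⊔preds={0,1,2,3}  new={0,1,2}  old={1,2}  +wl: 0,1,2
  step 16. node 0  ⊔preds={0,1,2,3,4}  new={0,1,2,3,4}  stable
  step 17. node 1  ⊔preds={0,1,2,3,4}  new={0,1,2,3}  stable
  step 18. node 2  ⊔preds={0,1,2,3}  new={0,1,2,3,4}  stable

Least fixpoint reached:
  node 0: {0,1,2,3,4}
  node 1: {0,1,2,3}
  node 2: {0,1,2,3,4}
  node 3: {0,1,2,3}
  node 4: {0,1,2,3,4}
  node 5: {1,2,3,4}
  node 6: {0,1,2}
  node 7: {0,1}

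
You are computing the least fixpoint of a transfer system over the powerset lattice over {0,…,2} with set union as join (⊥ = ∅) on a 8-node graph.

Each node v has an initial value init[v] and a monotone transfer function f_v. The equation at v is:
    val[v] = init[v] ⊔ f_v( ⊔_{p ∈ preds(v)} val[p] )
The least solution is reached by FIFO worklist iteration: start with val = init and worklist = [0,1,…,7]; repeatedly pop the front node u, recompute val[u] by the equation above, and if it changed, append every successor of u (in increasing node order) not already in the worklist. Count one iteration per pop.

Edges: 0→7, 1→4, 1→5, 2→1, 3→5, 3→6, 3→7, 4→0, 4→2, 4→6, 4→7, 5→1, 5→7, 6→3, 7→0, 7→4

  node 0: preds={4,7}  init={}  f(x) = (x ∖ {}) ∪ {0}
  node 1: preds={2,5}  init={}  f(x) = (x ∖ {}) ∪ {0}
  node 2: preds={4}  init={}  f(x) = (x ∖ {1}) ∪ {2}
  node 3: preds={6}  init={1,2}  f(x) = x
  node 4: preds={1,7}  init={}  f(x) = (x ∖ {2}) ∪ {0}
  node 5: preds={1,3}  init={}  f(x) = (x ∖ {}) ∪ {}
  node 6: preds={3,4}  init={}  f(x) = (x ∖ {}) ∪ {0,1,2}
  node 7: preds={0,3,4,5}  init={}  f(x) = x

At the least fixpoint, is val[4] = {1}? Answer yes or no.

no

Worklist (19 pops):
  #1 pop 0: in={} → {0} (was {}); enqueue []
  #2 pop 1: in={} → {0} (was {}); enqueue []
  #3 pop 2: in={} → {2} (was {}); enqueue [1]
  #4 pop 3: in={} → {1,2} (no change)
  #5 pop 4: in={0} → {0} (was {}); enqueue [0,2]
  #6 pop 5: in={0,1,2} → {0,1,2} (was {}); enqueue []
  #7 pop 6: in={0,1,2} → {0,1,2} (was {}); enqueue [3]
  #8 pop 7: in={0,1,2} → {0,1,2} (was {}); enqueue [4]
  #9 pop 1: in={0,1,2} → {0,1,2} (was {0}); enqueue [5]
  #10 pop 0: in={0,1,2} → {0,1,2} (was {0}); enqueue [7]
  #11 pop 2: in={0} → {0,2} (was {2}); enqueue [1]
  #12 pop 3: in={0,1,2} → {0,1,2} (was {1,2}); enqueue [6]
  #13 pop 4: in={0,1,2} → {0,1} (was {0}); enqueue [0,2]
  #14 pop 5: in={0,1,2} → {0,1,2} (no change)
  #15 pop 7: in={0,1,2} → {0,1,2} (no change)
  #16 pop 1: in={0,1,2} → {0,1,2} (no change)
  #17 pop 6: in={0,1,2} → {0,1,2} (no change)
  #18 pop 0: in={0,1,2} → {0,1,2} (no change)
  #19 pop 2: in={0,1} → {0,2} (no change)

Fixpoint:
  val[0] = {0,1,2}
  val[1] = {0,1,2}
  val[2] = {0,2}
  val[3] = {0,1,2}
  val[4] = {0,1}
  val[5] = {0,1,2}
  val[6] = {0,1,2}
  val[7] = {0,1,2}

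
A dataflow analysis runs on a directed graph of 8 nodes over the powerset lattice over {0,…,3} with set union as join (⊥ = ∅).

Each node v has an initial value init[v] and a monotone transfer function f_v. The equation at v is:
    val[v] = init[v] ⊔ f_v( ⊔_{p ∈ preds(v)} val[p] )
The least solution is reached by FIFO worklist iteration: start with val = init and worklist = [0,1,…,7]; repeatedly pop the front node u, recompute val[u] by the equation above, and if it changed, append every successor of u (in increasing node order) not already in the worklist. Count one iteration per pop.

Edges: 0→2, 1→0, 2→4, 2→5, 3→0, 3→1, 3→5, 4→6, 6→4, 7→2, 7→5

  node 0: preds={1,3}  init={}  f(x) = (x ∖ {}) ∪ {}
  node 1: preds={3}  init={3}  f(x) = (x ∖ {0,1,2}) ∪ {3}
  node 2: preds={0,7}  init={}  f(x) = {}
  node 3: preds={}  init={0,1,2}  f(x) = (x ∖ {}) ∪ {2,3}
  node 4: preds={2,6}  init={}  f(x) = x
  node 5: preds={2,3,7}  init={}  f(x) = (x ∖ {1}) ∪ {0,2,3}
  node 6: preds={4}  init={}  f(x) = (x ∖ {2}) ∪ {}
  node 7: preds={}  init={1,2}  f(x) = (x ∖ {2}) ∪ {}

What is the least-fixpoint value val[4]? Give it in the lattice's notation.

Iteration log — 10 steps:
  step 1. node 0  ⊔preds={0,1,2,3}  new={0,1,2,3}  old={}  +wl: 
  step 2. node 1  ⊔preds={0,1,2}  new={3}  stable
  step 3. node 2  ⊔preds={0,1,2,3}  new={}  stable
  step 4. node 3  ⊔preds={}  new={0,1,2,3}  old={0,1,2}  +wl: 0,1
  step 5. node 4  ⊔preds={}  new={}  stable
  step 6. node 5  ⊔preds={0,1,2,3}  new={0,2,3}  old={}  +wl: 
  step 7. node 6  ⊔preds={}  new={}  stable
  step 8. node 7  ⊔preds={}  new={1,2}  stable
  step 9. node 0  ⊔preds={0,1,2,3}  new={0,1,2,3}  stable
  step 10. node 1  ⊔preds={0,1,2,3}  new={3}  stable

Least fixpoint reached:
  node 0: {0,1,2,3}
  node 1: {3}
  node 2: {}
  node 3: {0,1,2,3}
  node 4: {}
  node 5: {0,2,3}
  node 6: {}
  node 7: {1,2}

{}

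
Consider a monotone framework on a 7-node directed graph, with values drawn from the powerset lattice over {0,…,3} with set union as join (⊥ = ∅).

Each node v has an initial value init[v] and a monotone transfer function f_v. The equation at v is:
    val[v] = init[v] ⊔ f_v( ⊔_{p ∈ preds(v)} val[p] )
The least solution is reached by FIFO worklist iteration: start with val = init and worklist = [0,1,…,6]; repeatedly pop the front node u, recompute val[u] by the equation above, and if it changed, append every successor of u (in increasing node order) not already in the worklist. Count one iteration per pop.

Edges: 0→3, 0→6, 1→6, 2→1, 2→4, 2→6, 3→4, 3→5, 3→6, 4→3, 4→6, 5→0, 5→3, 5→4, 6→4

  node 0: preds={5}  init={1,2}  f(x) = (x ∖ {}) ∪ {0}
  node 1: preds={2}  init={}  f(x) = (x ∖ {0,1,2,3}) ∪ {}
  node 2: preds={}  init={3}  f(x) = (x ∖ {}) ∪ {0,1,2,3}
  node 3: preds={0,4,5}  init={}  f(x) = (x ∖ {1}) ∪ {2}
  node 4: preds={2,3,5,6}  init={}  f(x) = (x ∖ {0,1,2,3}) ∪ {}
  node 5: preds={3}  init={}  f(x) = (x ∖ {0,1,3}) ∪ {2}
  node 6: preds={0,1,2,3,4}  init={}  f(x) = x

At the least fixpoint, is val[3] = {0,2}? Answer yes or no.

Worklist (11 pops):
  #1 pop 0: in={} → {0,1,2} (was {1,2}); enqueue []
  #2 pop 1: in={3} → {} (no change)
  #3 pop 2: in={} → {0,1,2,3} (was {3}); enqueue [1]
  #4 pop 3: in={0,1,2} → {0,2} (was {}); enqueue []
  #5 pop 4: in={0,1,2,3} → {} (no change)
  #6 pop 5: in={0,2} → {2} (was {}); enqueue [0,3,4]
  #7 pop 6: in={0,1,2,3} → {0,1,2,3} (was {}); enqueue []
  #8 pop 1: in={0,1,2,3} → {} (no change)
  #9 pop 0: in={2} → {0,1,2} (no change)
  #10 pop 3: in={0,1,2} → {0,2} (no change)
  #11 pop 4: in={0,1,2,3} → {} (no change)

Fixpoint:
  val[0] = {0,1,2}
  val[1] = {}
  val[2] = {0,1,2,3}
  val[3] = {0,2}
  val[4] = {}
  val[5] = {2}
  val[6] = {0,1,2,3}

yes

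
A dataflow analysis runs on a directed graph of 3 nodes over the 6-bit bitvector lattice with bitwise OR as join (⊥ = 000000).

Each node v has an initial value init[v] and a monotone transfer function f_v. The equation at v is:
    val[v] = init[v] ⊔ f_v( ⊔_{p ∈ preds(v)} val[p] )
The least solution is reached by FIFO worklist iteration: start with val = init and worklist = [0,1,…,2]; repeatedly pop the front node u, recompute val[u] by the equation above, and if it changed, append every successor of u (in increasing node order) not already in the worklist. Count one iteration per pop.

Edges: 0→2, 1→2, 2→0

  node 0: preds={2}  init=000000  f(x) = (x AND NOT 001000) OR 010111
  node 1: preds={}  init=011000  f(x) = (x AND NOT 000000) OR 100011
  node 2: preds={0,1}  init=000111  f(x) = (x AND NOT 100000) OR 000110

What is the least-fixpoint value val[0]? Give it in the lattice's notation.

010111

Trace (4 dequeues):
  [1] u=0 | in 000111 | out 010111 | prev 000000 | push {}
  [2] u=1 | in 000000 | out 111011 | prev 011000 | push {}
  [3] u=2 | in 111111 | out 011111 | prev 000111 | push {0}
  [4] u=0 | in 011111 | out 010111 | ==

Converged values:
  [0] 010111
  [1] 111011
  [2] 011111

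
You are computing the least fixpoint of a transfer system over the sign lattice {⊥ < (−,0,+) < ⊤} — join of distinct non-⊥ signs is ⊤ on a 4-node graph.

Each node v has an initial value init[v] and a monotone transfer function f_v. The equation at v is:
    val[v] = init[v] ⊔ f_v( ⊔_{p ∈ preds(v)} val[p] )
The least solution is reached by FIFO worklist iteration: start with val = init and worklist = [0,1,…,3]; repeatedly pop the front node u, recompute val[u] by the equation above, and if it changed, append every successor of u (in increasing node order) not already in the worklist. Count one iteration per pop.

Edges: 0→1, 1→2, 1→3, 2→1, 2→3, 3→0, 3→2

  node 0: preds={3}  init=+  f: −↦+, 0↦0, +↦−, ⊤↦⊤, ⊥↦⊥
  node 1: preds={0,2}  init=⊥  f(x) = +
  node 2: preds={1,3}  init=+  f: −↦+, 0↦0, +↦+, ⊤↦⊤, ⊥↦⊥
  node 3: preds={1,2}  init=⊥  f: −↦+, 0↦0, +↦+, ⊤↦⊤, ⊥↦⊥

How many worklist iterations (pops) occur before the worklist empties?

Iteration log — 7 steps:
  step 1. node 0  ⊔preds=⊥  new=+  stable
  step 2. node 1  ⊔preds=+  new=+  old=⊥  +wl: 
  step 3. node 2  ⊔preds=+  new=+  stable
  step 4. node 3  ⊔preds=+  new=+  old=⊥  +wl: 0,2
  step 5. node 0  ⊔preds=+  new=⊤  old=+  +wl: 1
  step 6. node 2  ⊔preds=+  new=+  stable
  step 7. node 1  ⊔preds=⊤  new=+  stable

Least fixpoint reached:
  node 0: ⊤
  node 1: +
  node 2: +
  node 3: +

7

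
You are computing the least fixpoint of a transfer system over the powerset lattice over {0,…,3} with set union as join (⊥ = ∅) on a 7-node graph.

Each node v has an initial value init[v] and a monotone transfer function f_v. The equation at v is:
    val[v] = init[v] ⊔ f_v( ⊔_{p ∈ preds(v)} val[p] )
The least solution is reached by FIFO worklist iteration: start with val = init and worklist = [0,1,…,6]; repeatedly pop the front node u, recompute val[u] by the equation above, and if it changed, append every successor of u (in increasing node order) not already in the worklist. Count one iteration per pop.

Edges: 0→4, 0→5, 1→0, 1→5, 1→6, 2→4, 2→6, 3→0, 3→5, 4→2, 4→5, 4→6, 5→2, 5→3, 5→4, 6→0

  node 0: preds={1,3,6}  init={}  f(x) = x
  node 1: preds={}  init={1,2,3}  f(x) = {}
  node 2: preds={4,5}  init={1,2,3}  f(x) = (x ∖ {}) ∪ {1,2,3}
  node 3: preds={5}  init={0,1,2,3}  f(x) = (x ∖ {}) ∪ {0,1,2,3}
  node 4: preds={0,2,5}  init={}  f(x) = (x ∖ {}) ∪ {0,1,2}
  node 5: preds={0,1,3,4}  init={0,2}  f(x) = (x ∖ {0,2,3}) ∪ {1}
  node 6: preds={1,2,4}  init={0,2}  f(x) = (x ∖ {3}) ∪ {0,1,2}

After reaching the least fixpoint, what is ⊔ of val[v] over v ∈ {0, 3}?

{0,1,2,3}

Iteration log — 11 steps:
  step 1. node 0  ⊔preds={0,1,2,3}  new={0,1,2,3}  old={}  +wl: 
  step 2. node 1  ⊔preds={}  new={1,2,3}  stable
  step 3. node 2  ⊔preds={0,2}  new={0,1,2,3}  old={1,2,3}  +wl: 
  step 4. node 3  ⊔preds={0,2}  new={0,1,2,3}  stable
  step 5. node 4  ⊔preds={0,1,2,3}  new={0,1,2,3}  old={}  +wl: 2
  step 6. node 5  ⊔preds={0,1,2,3}  new={0,1,2}  old={0,2}  +wl: 3,4
  step 7. node 6  ⊔preds={0,1,2,3}  new={0,1,2}  old={0,2}  +wl: 0
  step 8. node 2  ⊔preds={0,1,2,3}  new={0,1,2,3}  stable
  step 9. node 3  ⊔preds={0,1,2}  new={0,1,2,3}  stable
  step 10. node 4  ⊔preds={0,1,2,3}  new={0,1,2,3}  stable
  step 11. node 0  ⊔preds={0,1,2,3}  new={0,1,2,3}  stable

Least fixpoint reached:
  node 0: {0,1,2,3}
  node 1: {1,2,3}
  node 2: {0,1,2,3}
  node 3: {0,1,2,3}
  node 4: {0,1,2,3}
  node 5: {0,1,2}
  node 6: {0,1,2}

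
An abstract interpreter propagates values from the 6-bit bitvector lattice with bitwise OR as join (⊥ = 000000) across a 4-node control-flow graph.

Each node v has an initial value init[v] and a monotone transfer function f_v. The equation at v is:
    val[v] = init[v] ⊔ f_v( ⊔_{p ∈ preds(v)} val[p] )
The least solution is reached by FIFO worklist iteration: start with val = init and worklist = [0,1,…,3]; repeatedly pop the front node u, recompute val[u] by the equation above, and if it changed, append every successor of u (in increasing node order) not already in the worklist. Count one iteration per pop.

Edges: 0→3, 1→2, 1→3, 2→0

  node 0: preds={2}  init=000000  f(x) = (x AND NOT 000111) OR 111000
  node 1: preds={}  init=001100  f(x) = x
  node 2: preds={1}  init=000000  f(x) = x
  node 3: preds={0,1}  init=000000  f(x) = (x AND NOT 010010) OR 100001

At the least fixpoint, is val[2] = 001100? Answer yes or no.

Trace (5 dequeues):
  [1] u=0 | in 000000 | out 111000 | prev 000000 | push {}
  [2] u=1 | in 000000 | out 001100 | ==
  [3] u=2 | in 001100 | out 001100 | prev 000000 | push {0}
  [4] u=3 | in 111100 | out 101101 | prev 000000 | push {}
  [5] u=0 | in 001100 | out 111000 | ==

Converged values:
  [0] 111000
  [1] 001100
  [2] 001100
  [3] 101101

yes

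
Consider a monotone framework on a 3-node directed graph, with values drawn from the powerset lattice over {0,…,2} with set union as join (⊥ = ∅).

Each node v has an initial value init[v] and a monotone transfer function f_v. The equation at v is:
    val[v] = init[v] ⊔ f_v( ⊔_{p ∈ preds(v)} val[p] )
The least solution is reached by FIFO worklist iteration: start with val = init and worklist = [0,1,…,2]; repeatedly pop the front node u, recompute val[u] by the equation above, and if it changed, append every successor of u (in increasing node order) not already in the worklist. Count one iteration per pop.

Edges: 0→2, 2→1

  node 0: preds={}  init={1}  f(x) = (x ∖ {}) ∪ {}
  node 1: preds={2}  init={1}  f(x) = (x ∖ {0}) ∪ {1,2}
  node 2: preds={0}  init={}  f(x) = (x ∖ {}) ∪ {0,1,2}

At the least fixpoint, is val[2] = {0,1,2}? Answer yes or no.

Iteration log — 4 steps:
  step 1. node 0  ⊔preds={}  new={1}  stable
  step 2. node 1  ⊔preds={}  new={1,2}  old={1}  +wl: 
  step 3. node 2  ⊔preds={1}  new={0,1,2}  old={}  +wl: 1
  step 4. node 1  ⊔preds={0,1,2}  new={1,2}  stable

Least fixpoint reached:
  node 0: {1}
  node 1: {1,2}
  node 2: {0,1,2}

yes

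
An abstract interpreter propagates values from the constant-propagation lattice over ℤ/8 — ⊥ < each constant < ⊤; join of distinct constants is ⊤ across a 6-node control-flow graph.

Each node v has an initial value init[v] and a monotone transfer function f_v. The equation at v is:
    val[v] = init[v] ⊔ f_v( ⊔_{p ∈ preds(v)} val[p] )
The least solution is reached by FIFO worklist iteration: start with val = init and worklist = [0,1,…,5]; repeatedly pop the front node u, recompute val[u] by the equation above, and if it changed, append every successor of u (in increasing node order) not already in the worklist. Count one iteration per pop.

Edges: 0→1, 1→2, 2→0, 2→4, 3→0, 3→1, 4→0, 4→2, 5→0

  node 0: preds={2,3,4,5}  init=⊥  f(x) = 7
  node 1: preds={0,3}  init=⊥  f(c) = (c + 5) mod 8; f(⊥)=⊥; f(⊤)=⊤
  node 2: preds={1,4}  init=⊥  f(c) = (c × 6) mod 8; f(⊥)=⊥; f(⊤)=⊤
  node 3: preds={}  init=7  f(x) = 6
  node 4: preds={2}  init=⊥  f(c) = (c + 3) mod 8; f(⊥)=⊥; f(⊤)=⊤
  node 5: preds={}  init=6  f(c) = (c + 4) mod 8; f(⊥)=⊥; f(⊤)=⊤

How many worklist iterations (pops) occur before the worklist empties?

Trace (13 dequeues):
  [1] u=0 | in ⊤ | out 7 | prev ⊥ | push {}
  [2] u=1 | in 7 | out 4 | prev ⊥ | push {}
  [3] u=2 | in 4 | out 0 | prev ⊥ | push {0}
  [4] u=3 | in ⊥ | out ⊤ | prev 7 | push {1}
  [5] u=4 | in 0 | out 3 | prev ⊥ | push {2}
  [6] u=5 | in ⊥ | out 6 | ==
  [7] u=0 | in ⊤ | out 7 | ==
  [8] u=1 | in ⊤ | out ⊤ | prev 4 | push {}
  [9] u=2 | in ⊤ | out ⊤ | prev 0 | push {0,4}
  [10] u=0 | in ⊤ | out 7 | ==
  [11] u=4 | in ⊤ | out ⊤ | prev 3 | push {0,2}
  [12] u=0 | in ⊤ | out 7 | ==
  [13] u=2 | in ⊤ | out ⊤ | ==

Converged values:
  [0] 7
  [1] ⊤
  [2] ⊤
  [3] ⊤
  [4] ⊤
  [5] 6

13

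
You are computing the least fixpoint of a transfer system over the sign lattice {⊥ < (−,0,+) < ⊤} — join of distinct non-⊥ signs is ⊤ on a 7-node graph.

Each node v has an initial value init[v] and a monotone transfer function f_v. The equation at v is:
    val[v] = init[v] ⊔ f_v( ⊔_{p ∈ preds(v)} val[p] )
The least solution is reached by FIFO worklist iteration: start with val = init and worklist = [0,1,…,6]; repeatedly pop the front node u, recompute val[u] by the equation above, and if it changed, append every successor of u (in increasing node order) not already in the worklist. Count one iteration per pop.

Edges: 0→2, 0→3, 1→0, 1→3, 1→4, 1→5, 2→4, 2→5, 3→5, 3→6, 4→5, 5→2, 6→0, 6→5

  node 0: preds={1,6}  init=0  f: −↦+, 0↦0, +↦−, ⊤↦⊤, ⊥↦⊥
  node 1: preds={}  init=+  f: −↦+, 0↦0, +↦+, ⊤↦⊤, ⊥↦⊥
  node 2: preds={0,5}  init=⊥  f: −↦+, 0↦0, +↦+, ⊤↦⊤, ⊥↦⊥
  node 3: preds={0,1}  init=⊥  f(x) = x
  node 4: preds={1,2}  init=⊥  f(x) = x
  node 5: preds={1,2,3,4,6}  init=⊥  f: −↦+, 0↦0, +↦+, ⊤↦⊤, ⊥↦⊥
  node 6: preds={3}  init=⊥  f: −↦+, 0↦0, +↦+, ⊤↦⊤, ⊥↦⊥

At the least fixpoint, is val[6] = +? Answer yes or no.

Worklist (10 pops):
  #1 pop 0: in=+ → ⊤ (was 0); enqueue []
  #2 pop 1: in=⊥ → + (no change)
  #3 pop 2: in=⊤ → ⊤ (was ⊥); enqueue []
  #4 pop 3: in=⊤ → ⊤ (was ⊥); enqueue []
  #5 pop 4: in=⊤ → ⊤ (was ⊥); enqueue []
  #6 pop 5: in=⊤ → ⊤ (was ⊥); enqueue [2]
  #7 pop 6: in=⊤ → ⊤ (was ⊥); enqueue [0,5]
  #8 pop 2: in=⊤ → ⊤ (no change)
  #9 pop 0: in=⊤ → ⊤ (no change)
  #10 pop 5: in=⊤ → ⊤ (no change)

Fixpoint:
  val[0] = ⊤
  val[1] = +
  val[2] = ⊤
  val[3] = ⊤
  val[4] = ⊤
  val[5] = ⊤
  val[6] = ⊤

no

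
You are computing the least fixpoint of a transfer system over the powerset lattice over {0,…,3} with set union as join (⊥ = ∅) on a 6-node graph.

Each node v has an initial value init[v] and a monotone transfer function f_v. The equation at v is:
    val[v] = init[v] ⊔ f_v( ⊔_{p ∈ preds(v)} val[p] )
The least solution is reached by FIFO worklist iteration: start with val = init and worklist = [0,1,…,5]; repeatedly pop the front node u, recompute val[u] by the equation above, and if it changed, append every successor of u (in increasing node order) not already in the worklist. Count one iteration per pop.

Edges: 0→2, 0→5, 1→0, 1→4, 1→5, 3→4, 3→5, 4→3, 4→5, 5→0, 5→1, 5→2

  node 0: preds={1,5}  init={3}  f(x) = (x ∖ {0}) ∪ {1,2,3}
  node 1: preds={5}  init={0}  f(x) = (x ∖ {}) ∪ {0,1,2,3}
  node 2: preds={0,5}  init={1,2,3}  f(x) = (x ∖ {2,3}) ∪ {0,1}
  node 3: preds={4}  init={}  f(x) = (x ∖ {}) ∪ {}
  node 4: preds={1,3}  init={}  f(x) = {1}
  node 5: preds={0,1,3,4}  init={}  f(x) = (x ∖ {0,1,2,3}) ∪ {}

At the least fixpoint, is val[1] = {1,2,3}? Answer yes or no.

no

Worklist (10 pops):
  #1 pop 0: in={0} → {1,2,3} (was {3}); enqueue []
  #2 pop 1: in={} → {0,1,2,3} (was {0}); enqueue [0]
  #3 pop 2: in={1,2,3} → {0,1,2,3} (was {1,2,3}); enqueue []
  #4 pop 3: in={} → {} (no change)
  #5 pop 4: in={0,1,2,3} → {1} (was {}); enqueue [3]
  #6 pop 5: in={0,1,2,3} → {} (no change)
  #7 pop 0: in={0,1,2,3} → {1,2,3} (no change)
  #8 pop 3: in={1} → {1} (was {}); enqueue [4,5]
  #9 pop 4: in={0,1,2,3} → {1} (no change)
  #10 pop 5: in={0,1,2,3} → {} (no change)

Fixpoint:
  val[0] = {1,2,3}
  val[1] = {0,1,2,3}
  val[2] = {0,1,2,3}
  val[3] = {1}
  val[4] = {1}
  val[5] = {}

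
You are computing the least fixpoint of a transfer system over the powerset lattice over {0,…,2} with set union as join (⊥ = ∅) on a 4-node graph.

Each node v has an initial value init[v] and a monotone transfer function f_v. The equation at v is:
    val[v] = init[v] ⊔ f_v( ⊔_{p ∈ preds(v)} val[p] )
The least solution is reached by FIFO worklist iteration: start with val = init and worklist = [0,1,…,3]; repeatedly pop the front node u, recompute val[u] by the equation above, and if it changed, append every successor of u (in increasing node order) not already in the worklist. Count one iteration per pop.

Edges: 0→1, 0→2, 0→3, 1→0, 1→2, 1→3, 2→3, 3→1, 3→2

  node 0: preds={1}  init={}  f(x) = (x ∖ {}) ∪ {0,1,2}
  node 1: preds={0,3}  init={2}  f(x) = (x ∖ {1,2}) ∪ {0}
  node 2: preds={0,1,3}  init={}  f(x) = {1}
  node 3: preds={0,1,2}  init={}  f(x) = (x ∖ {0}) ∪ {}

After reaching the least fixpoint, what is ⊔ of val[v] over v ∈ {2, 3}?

Iteration log — 7 steps:
  step 1. node 0  ⊔preds={2}  new={0,1,2}  old={}  +wl: 
  step 2. node 1  ⊔preds={0,1,2}  new={0,2}  old={2}  +wl: 0
  step 3. node 2  ⊔preds={0,1,2}  new={1}  old={}  +wl: 
  step 4. node 3  ⊔preds={0,1,2}  new={1,2}  old={}  +wl: 1,2
  step 5. node 0  ⊔preds={0,2}  new={0,1,2}  stable
  step 6. node 1  ⊔preds={0,1,2}  new={0,2}  stable
  step 7. node 2  ⊔preds={0,1,2}  new={1}  stable

Least fixpoint reached:
  node 0: {0,1,2}
  node 1: {0,2}
  node 2: {1}
  node 3: {1,2}

{1,2}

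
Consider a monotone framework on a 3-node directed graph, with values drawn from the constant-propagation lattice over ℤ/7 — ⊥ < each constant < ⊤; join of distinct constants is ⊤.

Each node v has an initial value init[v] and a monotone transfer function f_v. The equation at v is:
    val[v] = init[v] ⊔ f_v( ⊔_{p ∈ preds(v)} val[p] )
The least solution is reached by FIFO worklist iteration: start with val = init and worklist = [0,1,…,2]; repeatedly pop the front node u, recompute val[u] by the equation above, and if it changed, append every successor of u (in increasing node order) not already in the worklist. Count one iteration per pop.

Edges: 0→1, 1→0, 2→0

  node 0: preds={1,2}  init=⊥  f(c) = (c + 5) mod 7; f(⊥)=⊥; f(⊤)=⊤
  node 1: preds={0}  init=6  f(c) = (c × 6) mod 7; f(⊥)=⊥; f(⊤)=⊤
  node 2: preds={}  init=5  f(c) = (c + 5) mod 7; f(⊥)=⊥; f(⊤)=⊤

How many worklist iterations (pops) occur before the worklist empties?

4

Iteration log — 4 steps:
  step 1. node 0  ⊔preds=⊤  new=⊤  old=⊥  +wl: 
  step 2. node 1  ⊔preds=⊤  new=⊤  old=6  +wl: 0
  step 3. node 2  ⊔preds=⊥  new=5  stable
  step 4. node 0  ⊔preds=⊤  new=⊤  stable

Least fixpoint reached:
  node 0: ⊤
  node 1: ⊤
  node 2: 5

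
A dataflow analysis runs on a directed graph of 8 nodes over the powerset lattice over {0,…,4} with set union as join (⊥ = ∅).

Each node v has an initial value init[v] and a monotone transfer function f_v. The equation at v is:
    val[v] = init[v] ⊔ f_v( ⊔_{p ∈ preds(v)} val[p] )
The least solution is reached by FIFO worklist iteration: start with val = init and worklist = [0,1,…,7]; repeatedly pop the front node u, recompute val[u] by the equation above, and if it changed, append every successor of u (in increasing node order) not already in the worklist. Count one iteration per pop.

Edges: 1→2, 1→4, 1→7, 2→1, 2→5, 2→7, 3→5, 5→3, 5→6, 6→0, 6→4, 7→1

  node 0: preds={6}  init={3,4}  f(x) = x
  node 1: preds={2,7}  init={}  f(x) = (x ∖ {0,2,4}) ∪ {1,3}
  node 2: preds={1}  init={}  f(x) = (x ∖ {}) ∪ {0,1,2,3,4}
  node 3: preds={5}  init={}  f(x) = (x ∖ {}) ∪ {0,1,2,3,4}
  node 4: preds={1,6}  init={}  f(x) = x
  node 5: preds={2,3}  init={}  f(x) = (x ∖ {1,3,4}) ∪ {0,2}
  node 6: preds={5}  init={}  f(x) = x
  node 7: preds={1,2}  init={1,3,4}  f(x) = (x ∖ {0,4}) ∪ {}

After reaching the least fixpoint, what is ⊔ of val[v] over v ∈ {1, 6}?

Iteration log — 12 steps:
  step 1. node 0  ⊔preds={}  new={3,4}  stable
  step 2. node 1  ⊔preds={1,3,4}  new={1,3}  old={}  +wl: 
  step 3. node 2  ⊔preds={1,3}  new={0,1,2,3,4}  old={}  +wl: 1
  step 4. node 3  ⊔preds={}  new={0,1,2,3,4}  old={}  +wl: 
  step 5. node 4  ⊔preds={1,3}  new={1,3}  old={}  +wl: 
  step 6. node 5  ⊔preds={0,1,2,3,4}  new={0,2}  old={}  +wl: 3
  step 7. node 6  ⊔preds={0,2}  new={0,2}  old={}  +wl: 0,4
  step 8. node 7  ⊔preds={0,1,2,3,4}  new={1,2,3,4}  old={1,3,4}  +wl: 
  step 9. node 1  ⊔preds={0,1,2,3,4}  new={1,3}  stable
  step 10. node 3  ⊔preds={0,2}  new={0,1,2,3,4}  stable
  step 11. node 0  ⊔preds={0,2}  new={0,2,3,4}  old={3,4}  +wl: 
  step 12. node 4  ⊔preds={0,1,2,3}  new={0,1,2,3}  old={1,3}  +wl: 

Least fixpoint reached:
  node 0: {0,2,3,4}
  node 1: {1,3}
  node 2: {0,1,2,3,4}
  node 3: {0,1,2,3,4}
  node 4: {0,1,2,3}
  node 5: {0,2}
  node 6: {0,2}
  node 7: {1,2,3,4}

{0,1,2,3}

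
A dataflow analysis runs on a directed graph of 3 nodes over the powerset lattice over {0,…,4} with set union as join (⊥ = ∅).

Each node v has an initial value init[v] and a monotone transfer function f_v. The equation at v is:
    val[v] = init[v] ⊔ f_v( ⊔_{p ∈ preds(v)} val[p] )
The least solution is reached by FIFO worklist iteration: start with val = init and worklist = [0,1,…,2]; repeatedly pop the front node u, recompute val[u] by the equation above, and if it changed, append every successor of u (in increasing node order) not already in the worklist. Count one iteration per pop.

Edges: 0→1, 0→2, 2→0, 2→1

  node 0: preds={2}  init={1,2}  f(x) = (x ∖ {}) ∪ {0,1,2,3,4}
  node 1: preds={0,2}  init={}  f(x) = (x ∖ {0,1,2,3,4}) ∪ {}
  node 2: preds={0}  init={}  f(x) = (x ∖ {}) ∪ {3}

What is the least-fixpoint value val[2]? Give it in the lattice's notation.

Trace (5 dequeues):
  [1] u=0 | in {} | out {0,1,2,3,4} | prev {1,2} | push {}
  [2] u=1 | in {0,1,2,3,4} | out {} | ==
  [3] u=2 | in {0,1,2,3,4} | out {0,1,2,3,4} | prev {} | push {0,1}
  [4] u=0 | in {0,1,2,3,4} | out {0,1,2,3,4} | ==
  [5] u=1 | in {0,1,2,3,4} | out {} | ==

Converged values:
  [0] {0,1,2,3,4}
  [1] {}
  [2] {0,1,2,3,4}

{0,1,2,3,4}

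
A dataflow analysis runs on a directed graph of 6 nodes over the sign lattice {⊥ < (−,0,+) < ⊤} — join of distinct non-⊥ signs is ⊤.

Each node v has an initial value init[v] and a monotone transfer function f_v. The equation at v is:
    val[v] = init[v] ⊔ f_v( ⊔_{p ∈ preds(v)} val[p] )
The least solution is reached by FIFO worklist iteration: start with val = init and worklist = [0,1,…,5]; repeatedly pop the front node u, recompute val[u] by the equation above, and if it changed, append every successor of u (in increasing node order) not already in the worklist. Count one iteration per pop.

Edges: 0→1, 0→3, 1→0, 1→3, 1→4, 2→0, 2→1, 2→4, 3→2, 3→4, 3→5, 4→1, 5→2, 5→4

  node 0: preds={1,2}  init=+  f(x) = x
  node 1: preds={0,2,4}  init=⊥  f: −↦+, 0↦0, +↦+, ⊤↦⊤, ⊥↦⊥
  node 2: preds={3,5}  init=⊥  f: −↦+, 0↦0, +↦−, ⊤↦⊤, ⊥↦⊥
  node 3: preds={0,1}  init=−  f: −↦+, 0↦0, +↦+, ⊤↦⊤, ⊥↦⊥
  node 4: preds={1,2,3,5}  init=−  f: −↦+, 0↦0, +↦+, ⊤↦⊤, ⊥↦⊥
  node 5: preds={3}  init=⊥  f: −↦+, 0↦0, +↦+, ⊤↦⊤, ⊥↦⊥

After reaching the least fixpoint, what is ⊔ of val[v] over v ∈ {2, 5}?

Worklist (13 pops):
  #1 pop 0: in=⊥ → + (no change)
  #2 pop 1: in=⊤ → ⊤ (was ⊥); enqueue [0]
  #3 pop 2: in=− → + (was ⊥); enqueue [1]
  #4 pop 3: in=⊤ → ⊤ (was −); enqueue [2]
  #5 pop 4: in=⊤ → ⊤ (was −); enqueue []
  #6 pop 5: in=⊤ → ⊤ (was ⊥); enqueue [4]
  #7 pop 0: in=⊤ → ⊤ (was +); enqueue [3]
  #8 pop 1: in=⊤ → ⊤ (no change)
  #9 pop 2: in=⊤ → ⊤ (was +); enqueue [0,1]
  #10 pop 4: in=⊤ → ⊤ (no change)
  #11 pop 3: in=⊤ → ⊤ (no change)
  #12 pop 0: in=⊤ → ⊤ (no change)
  #13 pop 1: in=⊤ → ⊤ (no change)

Fixpoint:
  val[0] = ⊤
  val[1] = ⊤
  val[2] = ⊤
  val[3] = ⊤
  val[4] = ⊤
  val[5] = ⊤

⊤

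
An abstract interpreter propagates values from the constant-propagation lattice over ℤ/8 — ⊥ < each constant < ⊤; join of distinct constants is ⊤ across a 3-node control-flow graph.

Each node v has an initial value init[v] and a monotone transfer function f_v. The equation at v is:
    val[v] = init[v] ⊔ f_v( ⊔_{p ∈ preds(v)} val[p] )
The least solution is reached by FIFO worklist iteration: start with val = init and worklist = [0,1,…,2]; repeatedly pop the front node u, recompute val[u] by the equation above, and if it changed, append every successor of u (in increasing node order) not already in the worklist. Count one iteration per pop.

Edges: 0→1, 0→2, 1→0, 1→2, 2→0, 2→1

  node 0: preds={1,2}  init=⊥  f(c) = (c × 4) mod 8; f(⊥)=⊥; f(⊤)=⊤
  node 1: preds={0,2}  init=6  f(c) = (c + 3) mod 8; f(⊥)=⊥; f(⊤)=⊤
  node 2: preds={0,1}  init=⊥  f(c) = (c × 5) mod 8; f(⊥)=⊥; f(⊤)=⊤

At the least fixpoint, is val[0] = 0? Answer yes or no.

Trace (6 dequeues):
  [1] u=0 | in 6 | out 0 | prev ⊥ | push {}
  [2] u=1 | in 0 | out ⊤ | prev 6 | push {0}
  [3] u=2 | in ⊤ | out ⊤ | prev ⊥ | push {1}
  [4] u=0 | in ⊤ | out ⊤ | prev 0 | push {2}
  [5] u=1 | in ⊤ | out ⊤ | ==
  [6] u=2 | in ⊤ | out ⊤ | ==

Converged values:
  [0] ⊤
  [1] ⊤
  [2] ⊤

no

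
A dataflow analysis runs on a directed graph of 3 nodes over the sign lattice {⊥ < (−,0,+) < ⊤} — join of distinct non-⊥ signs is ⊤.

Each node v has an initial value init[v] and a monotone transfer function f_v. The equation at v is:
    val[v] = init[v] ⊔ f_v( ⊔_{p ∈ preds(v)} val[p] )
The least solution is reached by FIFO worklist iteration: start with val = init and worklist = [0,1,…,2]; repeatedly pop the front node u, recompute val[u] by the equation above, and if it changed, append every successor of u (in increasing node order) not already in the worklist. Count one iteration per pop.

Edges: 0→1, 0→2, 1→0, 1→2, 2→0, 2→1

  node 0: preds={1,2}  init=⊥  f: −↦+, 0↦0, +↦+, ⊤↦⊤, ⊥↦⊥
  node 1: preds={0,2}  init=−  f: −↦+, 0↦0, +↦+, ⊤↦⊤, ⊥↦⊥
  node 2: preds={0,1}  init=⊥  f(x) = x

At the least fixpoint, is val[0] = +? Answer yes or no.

no

Trace (6 dequeues):
  [1] u=0 | in − | out + | prev ⊥ | push {}
  [2] u=1 | in + | out ⊤ | prev − | push {0}
  [3] u=2 | in ⊤ | out ⊤ | prev ⊥ | push {1}
  [4] u=0 | in ⊤ | out ⊤ | prev + | push {2}
  [5] u=1 | in ⊤ | out ⊤ | ==
  [6] u=2 | in ⊤ | out ⊤ | ==

Converged values:
  [0] ⊤
  [1] ⊤
  [2] ⊤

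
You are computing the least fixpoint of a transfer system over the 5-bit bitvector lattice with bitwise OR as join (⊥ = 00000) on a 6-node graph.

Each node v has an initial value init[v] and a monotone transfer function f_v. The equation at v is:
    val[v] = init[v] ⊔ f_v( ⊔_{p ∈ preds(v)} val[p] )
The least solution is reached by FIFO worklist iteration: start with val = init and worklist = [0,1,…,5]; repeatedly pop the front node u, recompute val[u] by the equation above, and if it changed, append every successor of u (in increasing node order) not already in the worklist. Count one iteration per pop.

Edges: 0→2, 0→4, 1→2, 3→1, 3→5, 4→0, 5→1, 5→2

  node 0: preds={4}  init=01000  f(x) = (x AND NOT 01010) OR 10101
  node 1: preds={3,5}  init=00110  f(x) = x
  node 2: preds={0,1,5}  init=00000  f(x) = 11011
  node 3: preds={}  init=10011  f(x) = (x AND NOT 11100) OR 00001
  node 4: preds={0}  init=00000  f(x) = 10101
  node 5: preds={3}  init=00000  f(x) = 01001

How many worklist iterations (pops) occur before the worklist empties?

Iteration log — 9 steps:
  step 1. node 0  ⊔preds=00000  new=11101  old=01000  +wl: 
  step 2. node 1  ⊔preds=10011  new=10111  old=00110  +wl: 
  step 3. node 2  ⊔preds=11111  new=11011  old=00000  +wl: 
  step 4. node 3  ⊔preds=00000  new=10011  stable
  step 5. node 4  ⊔preds=11101  new=10101  old=00000  +wl: 0
  step 6. node 5  ⊔preds=10011  new=01001  old=00000  +wl: 1,2
  step 7. node 0  ⊔preds=10101  new=11101  stable
  step 8. node 1  ⊔preds=11011  new=11111  old=10111  +wl: 
  step 9. node 2  ⊔preds=11111  new=11011  stable

Least fixpoint reached:
  node 0: 11101
  node 1: 11111
  node 2: 11011
  node 3: 10011
  node 4: 10101
  node 5: 01001

9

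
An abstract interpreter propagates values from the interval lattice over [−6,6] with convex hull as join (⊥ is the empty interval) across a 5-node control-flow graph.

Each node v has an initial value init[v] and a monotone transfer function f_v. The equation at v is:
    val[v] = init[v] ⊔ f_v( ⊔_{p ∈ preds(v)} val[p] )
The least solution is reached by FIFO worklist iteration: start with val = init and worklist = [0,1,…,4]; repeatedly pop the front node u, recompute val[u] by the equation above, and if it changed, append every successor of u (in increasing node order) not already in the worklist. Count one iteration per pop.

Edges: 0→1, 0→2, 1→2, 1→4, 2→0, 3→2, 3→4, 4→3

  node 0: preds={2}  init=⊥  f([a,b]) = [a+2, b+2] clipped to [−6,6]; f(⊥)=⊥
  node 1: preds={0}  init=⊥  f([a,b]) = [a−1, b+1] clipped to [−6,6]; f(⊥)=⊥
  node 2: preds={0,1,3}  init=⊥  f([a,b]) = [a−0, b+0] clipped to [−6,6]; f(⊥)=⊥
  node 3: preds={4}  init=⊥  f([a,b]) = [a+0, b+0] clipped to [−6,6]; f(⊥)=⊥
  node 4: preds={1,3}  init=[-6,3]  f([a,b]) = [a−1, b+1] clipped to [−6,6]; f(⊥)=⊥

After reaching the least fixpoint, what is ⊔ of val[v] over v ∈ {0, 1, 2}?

[-6,6]

Worklist (20 pops):
  #1 pop 0: in=⊥ → ⊥ (no change)
  #2 pop 1: in=⊥ → ⊥ (no change)
  #3 pop 2: in=⊥ → ⊥ (no change)
  #4 pop 3: in=[-6,3] → [-6,3] (was ⊥); enqueue [2]
  #5 pop 4: in=[-6,3] → [-6,4] (was [-6,3]); enqueue [3]
  #6 pop 2: in=[-6,3] → [-6,3] (was ⊥); enqueue [0]
  #7 pop 3: in=[-6,4] → [-6,4] (was [-6,3]); enqueue [2,4]
  #8 pop 0: in=[-6,3] → [-4,5] (was ⊥); enqueue [1]
  #9 pop 2: in=[-6,5] → [-6,5] (was [-6,3]); enqueue [0]
  #10 pop 4: in=[-6,4] → [-6,5] (was [-6,4]); enqueue [3]
  #11 pop 1: in=[-4,5] → [-5,6] (was ⊥); enqueue [2,4]
  #12 pop 0: in=[-6,5] → [-4,6] (was [-4,5]); enqueue [1]
  #13 pop 3: in=[-6,5] → [-6,5] (was [-6,4]); enqueue []
  #14 pop 2: in=[-6,6] → [-6,6] (was [-6,5]); enqueue [0]
  #15 pop 4: in=[-6,6] → [-6,6] (was [-6,5]); enqueue [3]
  #16 pop 1: in=[-4,6] → [-5,6] (no change)
  #17 pop 0: in=[-6,6] → [-4,6] (no change)
  #18 pop 3: in=[-6,6] → [-6,6] (was [-6,5]); enqueue [2,4]
  #19 pop 2: in=[-6,6] → [-6,6] (no change)
  #20 pop 4: in=[-6,6] → [-6,6] (no change)

Fixpoint:
  val[0] = [-4,6]
  val[1] = [-5,6]
  val[2] = [-6,6]
  val[3] = [-6,6]
  val[4] = [-6,6]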